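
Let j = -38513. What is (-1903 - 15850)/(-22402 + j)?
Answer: 17753/60915 ≈ 0.29144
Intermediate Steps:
(-1903 - 15850)/(-22402 + j) = (-1903 - 15850)/(-22402 - 38513) = -17753/(-60915) = -17753*(-1/60915) = 17753/60915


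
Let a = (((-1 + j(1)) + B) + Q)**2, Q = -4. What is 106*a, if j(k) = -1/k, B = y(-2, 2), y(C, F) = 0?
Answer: 3816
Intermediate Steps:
B = 0
a = 36 (a = (((-1 - 1/1) + 0) - 4)**2 = (((-1 - 1*1) + 0) - 4)**2 = (((-1 - 1) + 0) - 4)**2 = ((-2 + 0) - 4)**2 = (-2 - 4)**2 = (-6)**2 = 36)
106*a = 106*36 = 3816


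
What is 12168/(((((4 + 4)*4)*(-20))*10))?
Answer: -1521/800 ≈ -1.9012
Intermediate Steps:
12168/(((((4 + 4)*4)*(-20))*10)) = 12168/((((8*4)*(-20))*10)) = 12168/(((32*(-20))*10)) = 12168/((-640*10)) = 12168/(-6400) = 12168*(-1/6400) = -1521/800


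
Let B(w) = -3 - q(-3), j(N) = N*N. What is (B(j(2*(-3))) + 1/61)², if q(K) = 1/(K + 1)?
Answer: 91809/14884 ≈ 6.1683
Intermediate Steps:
j(N) = N²
q(K) = 1/(1 + K)
B(w) = -5/2 (B(w) = -3 - 1/(1 - 3) = -3 - 1/(-2) = -3 - 1*(-½) = -3 + ½ = -5/2)
(B(j(2*(-3))) + 1/61)² = (-5/2 + 1/61)² = (-303/122)² = 91809/14884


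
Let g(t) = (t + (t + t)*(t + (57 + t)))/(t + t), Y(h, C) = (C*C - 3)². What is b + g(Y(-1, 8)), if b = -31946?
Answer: -48893/2 ≈ -24447.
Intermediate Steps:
Y(h, C) = (-3 + C²)² (Y(h, C) = (C² - 3)² = (-3 + C²)²)
g(t) = (t + 2*t*(57 + 2*t))/(2*t) (g(t) = (t + (2*t)*(57 + 2*t))/((2*t)) = (t + 2*t*(57 + 2*t))*(1/(2*t)) = (t + 2*t*(57 + 2*t))/(2*t))
b + g(Y(-1, 8)) = -31946 + (115/2 + 2*(-3 + 8²)²) = -31946 + (115/2 + 2*(-3 + 64)²) = -31946 + (115/2 + 2*61²) = -31946 + (115/2 + 2*3721) = -31946 + (115/2 + 7442) = -31946 + 14999/2 = -48893/2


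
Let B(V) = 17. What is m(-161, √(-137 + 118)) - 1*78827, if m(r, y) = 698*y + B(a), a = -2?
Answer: -78810 + 698*I*√19 ≈ -78810.0 + 3042.5*I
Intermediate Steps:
m(r, y) = 17 + 698*y (m(r, y) = 698*y + 17 = 17 + 698*y)
m(-161, √(-137 + 118)) - 1*78827 = (17 + 698*√(-137 + 118)) - 1*78827 = (17 + 698*√(-19)) - 78827 = (17 + 698*(I*√19)) - 78827 = (17 + 698*I*√19) - 78827 = -78810 + 698*I*√19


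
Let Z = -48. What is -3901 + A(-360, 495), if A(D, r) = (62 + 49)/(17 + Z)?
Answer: -121042/31 ≈ -3904.6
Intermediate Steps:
A(D, r) = -111/31 (A(D, r) = (62 + 49)/(17 - 48) = 111/(-31) = 111*(-1/31) = -111/31)
-3901 + A(-360, 495) = -3901 - 111/31 = -121042/31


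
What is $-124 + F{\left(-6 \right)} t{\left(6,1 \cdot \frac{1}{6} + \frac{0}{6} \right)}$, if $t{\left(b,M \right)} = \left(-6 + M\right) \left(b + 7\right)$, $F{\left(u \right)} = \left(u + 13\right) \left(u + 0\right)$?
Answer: $3061$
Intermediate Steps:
$F{\left(u \right)} = u \left(13 + u\right)$ ($F{\left(u \right)} = \left(13 + u\right) u = u \left(13 + u\right)$)
$t{\left(b,M \right)} = \left(-6 + M\right) \left(7 + b\right)$
$-124 + F{\left(-6 \right)} t{\left(6,1 \cdot \frac{1}{6} + \frac{0}{6} \right)} = -124 + - 6 \left(13 - 6\right) \left(-42 - 36 + 7 \left(1 \cdot \frac{1}{6} + \frac{0}{6}\right) + \left(1 \cdot \frac{1}{6} + \frac{0}{6}\right) 6\right) = -124 + \left(-6\right) 7 \left(-42 - 36 + 7 \left(1 \cdot \frac{1}{6} + 0 \cdot \frac{1}{6}\right) + \left(1 \cdot \frac{1}{6} + 0 \cdot \frac{1}{6}\right) 6\right) = -124 - 42 \left(-42 - 36 + 7 \left(\frac{1}{6} + 0\right) + \left(\frac{1}{6} + 0\right) 6\right) = -124 - 42 \left(-42 - 36 + 7 \cdot \frac{1}{6} + \frac{1}{6} \cdot 6\right) = -124 - 42 \left(-42 - 36 + \frac{7}{6} + 1\right) = -124 - -3185 = -124 + 3185 = 3061$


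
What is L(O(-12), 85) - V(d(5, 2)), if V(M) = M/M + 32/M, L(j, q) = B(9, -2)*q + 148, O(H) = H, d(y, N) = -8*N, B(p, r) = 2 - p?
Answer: -446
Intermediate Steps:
L(j, q) = 148 - 7*q (L(j, q) = (2 - 1*9)*q + 148 = (2 - 9)*q + 148 = -7*q + 148 = 148 - 7*q)
V(M) = 1 + 32/M
L(O(-12), 85) - V(d(5, 2)) = (148 - 7*85) - (32 - 8*2)/((-8*2)) = (148 - 595) - (32 - 16)/(-16) = -447 - (-1)*16/16 = -447 - 1*(-1) = -447 + 1 = -446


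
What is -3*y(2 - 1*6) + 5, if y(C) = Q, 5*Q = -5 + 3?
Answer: 31/5 ≈ 6.2000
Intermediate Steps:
Q = -⅖ (Q = (-5 + 3)/5 = (⅕)*(-2) = -⅖ ≈ -0.40000)
y(C) = -⅖
-3*y(2 - 1*6) + 5 = -3*(-⅖) + 5 = 6/5 + 5 = 31/5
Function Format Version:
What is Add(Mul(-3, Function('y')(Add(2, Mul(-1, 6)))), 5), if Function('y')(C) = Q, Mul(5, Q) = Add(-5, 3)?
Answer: Rational(31, 5) ≈ 6.2000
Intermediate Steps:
Q = Rational(-2, 5) (Q = Mul(Rational(1, 5), Add(-5, 3)) = Mul(Rational(1, 5), -2) = Rational(-2, 5) ≈ -0.40000)
Function('y')(C) = Rational(-2, 5)
Add(Mul(-3, Function('y')(Add(2, Mul(-1, 6)))), 5) = Add(Mul(-3, Rational(-2, 5)), 5) = Add(Rational(6, 5), 5) = Rational(31, 5)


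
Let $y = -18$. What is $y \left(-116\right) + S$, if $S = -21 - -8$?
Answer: $2075$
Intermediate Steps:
$S = -13$ ($S = -21 + 8 = -13$)
$y \left(-116\right) + S = \left(-18\right) \left(-116\right) - 13 = 2088 - 13 = 2075$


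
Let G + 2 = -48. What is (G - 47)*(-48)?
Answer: 4656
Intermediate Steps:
G = -50 (G = -2 - 48 = -50)
(G - 47)*(-48) = (-50 - 47)*(-48) = -97*(-48) = 4656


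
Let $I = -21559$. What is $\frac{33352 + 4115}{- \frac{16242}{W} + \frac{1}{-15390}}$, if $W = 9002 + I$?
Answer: $\frac{7240581301410}{249951823} \approx 28968.0$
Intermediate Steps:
$W = -12557$ ($W = 9002 - 21559 = -12557$)
$\frac{33352 + 4115}{- \frac{16242}{W} + \frac{1}{-15390}} = \frac{33352 + 4115}{- \frac{16242}{-12557} + \frac{1}{-15390}} = \frac{37467}{\left(-16242\right) \left(- \frac{1}{12557}\right) - \frac{1}{15390}} = \frac{37467}{\frac{16242}{12557} - \frac{1}{15390}} = \frac{37467}{\frac{249951823}{193252230}} = 37467 \cdot \frac{193252230}{249951823} = \frac{7240581301410}{249951823}$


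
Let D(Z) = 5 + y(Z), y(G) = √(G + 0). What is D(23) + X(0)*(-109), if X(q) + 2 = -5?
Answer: 768 + √23 ≈ 772.80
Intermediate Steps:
X(q) = -7 (X(q) = -2 - 5 = -7)
y(G) = √G
D(Z) = 5 + √Z
D(23) + X(0)*(-109) = (5 + √23) - 7*(-109) = (5 + √23) + 763 = 768 + √23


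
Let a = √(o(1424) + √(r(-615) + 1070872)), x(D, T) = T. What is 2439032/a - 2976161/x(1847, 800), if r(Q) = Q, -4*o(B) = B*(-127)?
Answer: -2976161/800 + 2439032/√(45212 + √1070257) ≈ 7621.5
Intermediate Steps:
o(B) = 127*B/4 (o(B) = -B*(-127)/4 = -(-127)*B/4 = 127*B/4)
a = √(45212 + √1070257) (a = √((127/4)*1424 + √(-615 + 1070872)) = √(45212 + √1070257) ≈ 215.05)
2439032/a - 2976161/x(1847, 800) = 2439032/(√(45212 + √1070257)) - 2976161/800 = 2439032/√(45212 + √1070257) - 2976161*1/800 = 2439032/√(45212 + √1070257) - 2976161/800 = -2976161/800 + 2439032/√(45212 + √1070257)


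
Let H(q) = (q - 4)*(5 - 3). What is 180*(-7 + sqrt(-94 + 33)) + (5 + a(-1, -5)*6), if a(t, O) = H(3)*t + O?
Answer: -1273 + 180*I*sqrt(61) ≈ -1273.0 + 1405.8*I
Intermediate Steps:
H(q) = -8 + 2*q (H(q) = (-4 + q)*2 = -8 + 2*q)
a(t, O) = O - 2*t (a(t, O) = (-8 + 2*3)*t + O = (-8 + 6)*t + O = -2*t + O = O - 2*t)
180*(-7 + sqrt(-94 + 33)) + (5 + a(-1, -5)*6) = 180*(-7 + sqrt(-94 + 33)) + (5 + (-5 - 2*(-1))*6) = 180*(-7 + sqrt(-61)) + (5 + (-5 + 2)*6) = 180*(-7 + I*sqrt(61)) + (5 - 3*6) = (-1260 + 180*I*sqrt(61)) + (5 - 18) = (-1260 + 180*I*sqrt(61)) - 13 = -1273 + 180*I*sqrt(61)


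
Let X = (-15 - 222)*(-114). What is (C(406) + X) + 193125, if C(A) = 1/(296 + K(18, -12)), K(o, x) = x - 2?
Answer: 62080327/282 ≈ 2.2014e+5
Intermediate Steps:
X = 27018 (X = -237*(-114) = 27018)
K(o, x) = -2 + x
C(A) = 1/282 (C(A) = 1/(296 + (-2 - 12)) = 1/(296 - 14) = 1/282)
(C(406) + X) + 193125 = (1/282 + 27018) + 193125 = 7619077/282 + 193125 = 62080327/282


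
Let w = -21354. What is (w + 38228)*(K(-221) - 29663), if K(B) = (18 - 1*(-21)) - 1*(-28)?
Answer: -499402904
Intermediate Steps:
K(B) = 67 (K(B) = (18 + 21) + 28 = 39 + 28 = 67)
(w + 38228)*(K(-221) - 29663) = (-21354 + 38228)*(67 - 29663) = 16874*(-29596) = -499402904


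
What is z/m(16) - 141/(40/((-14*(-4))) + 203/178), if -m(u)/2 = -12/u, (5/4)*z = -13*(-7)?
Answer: -952882/34665 ≈ -27.488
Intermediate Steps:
z = 364/5 (z = 4*(-13*(-7))/5 = (⅘)*91 = 364/5 ≈ 72.800)
m(u) = 24/u (m(u) = -(-24)/u = 24/u)
z/m(16) - 141/(40/((-14*(-4))) + 203/178) = 364/(5*((24/16))) - 141/(40/((-14*(-4))) + 203/178) = 364/(5*((24*(1/16)))) - 141/(40/56 + 203*(1/178)) = 364/(5*(3/2)) - 141/(40*(1/56) + 203/178) = (364/5)*(⅔) - 141/(5/7 + 203/178) = 728/15 - 141/2311/1246 = 728/15 - 141*1246/2311 = 728/15 - 175686/2311 = -952882/34665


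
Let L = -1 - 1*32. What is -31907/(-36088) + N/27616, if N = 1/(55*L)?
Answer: 199909475149/226105033440 ≈ 0.88414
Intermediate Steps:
L = -33 (L = -1 - 32 = -33)
N = -1/1815 (N = 1/(55*(-33)) = 1/(-1815) = -1/1815 ≈ -0.00055096)
-31907/(-36088) + N/27616 = -31907/(-36088) - 1/1815/27616 = -31907*(-1/36088) - 1/1815*1/27616 = 31907/36088 - 1/50123040 = 199909475149/226105033440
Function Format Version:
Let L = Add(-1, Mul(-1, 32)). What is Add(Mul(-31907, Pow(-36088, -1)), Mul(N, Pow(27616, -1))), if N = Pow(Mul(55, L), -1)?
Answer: Rational(199909475149, 226105033440) ≈ 0.88414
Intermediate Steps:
L = -33 (L = Add(-1, -32) = -33)
N = Rational(-1, 1815) (N = Pow(Mul(55, -33), -1) = Pow(-1815, -1) = Rational(-1, 1815) ≈ -0.00055096)
Add(Mul(-31907, Pow(-36088, -1)), Mul(N, Pow(27616, -1))) = Add(Mul(-31907, Pow(-36088, -1)), Mul(Rational(-1, 1815), Pow(27616, -1))) = Add(Mul(-31907, Rational(-1, 36088)), Mul(Rational(-1, 1815), Rational(1, 27616))) = Add(Rational(31907, 36088), Rational(-1, 50123040)) = Rational(199909475149, 226105033440)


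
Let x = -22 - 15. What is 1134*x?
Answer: -41958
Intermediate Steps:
x = -37
1134*x = 1134*(-37) = -41958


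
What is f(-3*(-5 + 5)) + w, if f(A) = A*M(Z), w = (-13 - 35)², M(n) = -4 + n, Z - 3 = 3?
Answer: 2304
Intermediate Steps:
Z = 6 (Z = 3 + 3 = 6)
w = 2304 (w = (-48)² = 2304)
f(A) = 2*A (f(A) = A*(-4 + 6) = A*2 = 2*A)
f(-3*(-5 + 5)) + w = 2*(-3*(-5 + 5)) + 2304 = 2*(-3*0) + 2304 = 2*0 + 2304 = 0 + 2304 = 2304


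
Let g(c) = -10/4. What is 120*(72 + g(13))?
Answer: 8340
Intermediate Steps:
g(c) = -5/2 (g(c) = -10*¼ = -5/2)
120*(72 + g(13)) = 120*(72 - 5/2) = 120*(139/2) = 8340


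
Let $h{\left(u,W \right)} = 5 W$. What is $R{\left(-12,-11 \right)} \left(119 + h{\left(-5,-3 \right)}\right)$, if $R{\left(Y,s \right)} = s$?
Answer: $-1144$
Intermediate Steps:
$R{\left(-12,-11 \right)} \left(119 + h{\left(-5,-3 \right)}\right) = - 11 \left(119 + 5 \left(-3\right)\right) = - 11 \left(119 - 15\right) = \left(-11\right) 104 = -1144$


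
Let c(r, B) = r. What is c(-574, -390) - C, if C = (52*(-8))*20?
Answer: 7746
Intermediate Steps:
C = -8320 (C = -416*20 = -8320)
c(-574, -390) - C = -574 - 1*(-8320) = -574 + 8320 = 7746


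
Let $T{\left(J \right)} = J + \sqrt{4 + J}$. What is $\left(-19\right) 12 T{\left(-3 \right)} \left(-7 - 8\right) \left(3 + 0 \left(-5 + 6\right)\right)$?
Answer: $-20520$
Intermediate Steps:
$\left(-19\right) 12 T{\left(-3 \right)} \left(-7 - 8\right) \left(3 + 0 \left(-5 + 6\right)\right) = \left(-19\right) 12 \left(-3 + \sqrt{4 - 3}\right) \left(-7 - 8\right) \left(3 + 0 \left(-5 + 6\right)\right) = - 228 \left(-3 + \sqrt{1}\right) \left(- 15 \left(3 + 0 \cdot 1\right)\right) = - 228 \left(-3 + 1\right) \left(- 15 \left(3 + 0\right)\right) = - 228 \left(- 2 \left(\left(-15\right) 3\right)\right) = - 228 \left(\left(-2\right) \left(-45\right)\right) = \left(-228\right) 90 = -20520$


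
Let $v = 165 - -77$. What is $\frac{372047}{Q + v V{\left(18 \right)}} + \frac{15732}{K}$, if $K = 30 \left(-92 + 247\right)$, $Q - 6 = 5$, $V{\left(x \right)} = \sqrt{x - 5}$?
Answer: $- \frac{106891403}{53630775} + \frac{744094 \sqrt{13}}{6291} \approx 424.47$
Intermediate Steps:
$V{\left(x \right)} = \sqrt{-5 + x}$
$Q = 11$ ($Q = 6 + 5 = 11$)
$v = 242$ ($v = 165 + 77 = 242$)
$K = 4650$ ($K = 30 \cdot 155 = 4650$)
$\frac{372047}{Q + v V{\left(18 \right)}} + \frac{15732}{K} = \frac{372047}{11 + 242 \sqrt{-5 + 18}} + \frac{15732}{4650} = \frac{372047}{11 + 242 \sqrt{13}} + 15732 \cdot \frac{1}{4650} = \frac{372047}{11 + 242 \sqrt{13}} + \frac{2622}{775} = \frac{2622}{775} + \frac{372047}{11 + 242 \sqrt{13}}$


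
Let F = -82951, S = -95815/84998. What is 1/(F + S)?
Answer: -84998/7050764913 ≈ -1.2055e-5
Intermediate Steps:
S = -95815/84998 (S = -95815*1/84998 = -95815/84998 ≈ -1.1273)
1/(F + S) = 1/(-82951 - 95815/84998) = 1/(-7050764913/84998) = -84998/7050764913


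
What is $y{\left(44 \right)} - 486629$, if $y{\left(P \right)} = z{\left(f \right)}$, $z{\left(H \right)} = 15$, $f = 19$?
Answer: $-486614$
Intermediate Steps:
$y{\left(P \right)} = 15$
$y{\left(44 \right)} - 486629 = 15 - 486629 = -486614$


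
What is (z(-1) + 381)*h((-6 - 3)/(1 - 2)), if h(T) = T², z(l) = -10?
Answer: 30051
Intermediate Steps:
(z(-1) + 381)*h((-6 - 3)/(1 - 2)) = (-10 + 381)*((-6 - 3)/(1 - 2))² = 371*(-9/(-1))² = 371*(-9*(-1))² = 371*9² = 371*81 = 30051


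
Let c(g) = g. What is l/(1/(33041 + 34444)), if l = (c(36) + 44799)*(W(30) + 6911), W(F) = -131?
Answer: 20514178030500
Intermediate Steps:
l = 303981300 (l = (36 + 44799)*(-131 + 6911) = 44835*6780 = 303981300)
l/(1/(33041 + 34444)) = 303981300/(1/(33041 + 34444)) = 303981300/(1/67485) = 303981300*67485 = 20514178030500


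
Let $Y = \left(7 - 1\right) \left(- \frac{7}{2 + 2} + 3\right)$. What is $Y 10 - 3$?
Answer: $72$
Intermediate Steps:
$Y = \frac{15}{2}$ ($Y = 6 \left(- \frac{7}{4} + 3\right) = 6 \cdot \frac{5}{4} = \frac{15}{2} \approx 7.5$)
$Y 10 - 3 = \frac{15}{2} \cdot 10 - 3 = 75 - 3 = 72$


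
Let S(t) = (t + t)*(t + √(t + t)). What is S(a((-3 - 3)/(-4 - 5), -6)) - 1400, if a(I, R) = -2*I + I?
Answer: -12592/9 - 8*I*√3/9 ≈ -1399.1 - 1.5396*I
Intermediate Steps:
a(I, R) = -I
S(t) = 2*t*(t + √2*√t) (S(t) = (2*t)*(t + √(2*t)) = (2*t)*(t + √2*√t) = 2*t*(t + √2*√t))
S(a((-3 - 3)/(-4 - 5), -6)) - 1400 = (2*(-(-3 - 3)/(-4 - 5))² + 2*√2*(-(-3 - 3)/(-4 - 5))^(3/2)) - 1400 = (2*(-(-6)/(-9))² + 2*√2*(-(-6)/(-9))^(3/2)) - 1400 = (2*(-(-6)*(-1)/9)² + 2*√2*(-(-6)*(-1)/9)^(3/2)) - 1400 = (2*(-1*⅔)² + 2*√2*(-1*⅔)^(3/2)) - 1400 = (2*(-⅔)² + 2*√2*(-⅔)^(3/2)) - 1400 = (2*(4/9) + 2*√2*(-2*I*√6/9)) - 1400 = (8/9 - 8*I*√3/9) - 1400 = -12592/9 - 8*I*√3/9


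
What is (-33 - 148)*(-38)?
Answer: 6878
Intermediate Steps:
(-33 - 148)*(-38) = -181*(-38) = 6878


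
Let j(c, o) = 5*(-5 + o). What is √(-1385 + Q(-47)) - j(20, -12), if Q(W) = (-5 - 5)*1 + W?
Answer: 85 + I*√1442 ≈ 85.0 + 37.974*I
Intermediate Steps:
j(c, o) = -25 + 5*o
Q(W) = -10 + W (Q(W) = -10*1 + W = -10 + W)
√(-1385 + Q(-47)) - j(20, -12) = √(-1385 + (-10 - 47)) - (-25 + 5*(-12)) = √(-1385 - 57) - (-25 - 60) = √(-1442) - 1*(-85) = I*√1442 + 85 = 85 + I*√1442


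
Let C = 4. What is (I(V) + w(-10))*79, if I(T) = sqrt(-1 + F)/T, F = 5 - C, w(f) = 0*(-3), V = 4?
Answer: 0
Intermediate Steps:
w(f) = 0
F = 1 (F = 5 - 1*4 = 5 - 4 = 1)
I(T) = 0 (I(T) = sqrt(-1 + 1)/T = sqrt(0)/T = 0/T = 0)
(I(V) + w(-10))*79 = (0 + 0)*79 = 0*79 = 0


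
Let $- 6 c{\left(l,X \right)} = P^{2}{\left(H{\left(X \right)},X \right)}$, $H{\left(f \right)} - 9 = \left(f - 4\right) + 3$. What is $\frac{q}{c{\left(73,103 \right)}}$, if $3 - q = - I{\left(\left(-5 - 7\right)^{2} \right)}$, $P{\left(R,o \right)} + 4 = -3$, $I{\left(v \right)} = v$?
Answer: $-18$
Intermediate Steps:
$H{\left(f \right)} = 8 + f$ ($H{\left(f \right)} = 9 + \left(\left(f - 4\right) + 3\right) = 9 + \left(\left(-4 + f\right) + 3\right) = 9 + \left(-1 + f\right) = 8 + f$)
$P{\left(R,o \right)} = -7$ ($P{\left(R,o \right)} = -4 - 3 = -7$)
$q = 147$ ($q = 3 - - \left(-5 - 7\right)^{2} = 3 - - \left(-12\right)^{2} = 3 - \left(-1\right) 144 = 3 - -144 = 3 + 144 = 147$)
$c{\left(l,X \right)} = - \frac{49}{6}$ ($c{\left(l,X \right)} = - \frac{\left(-7\right)^{2}}{6} = \left(- \frac{1}{6}\right) 49 = - \frac{49}{6}$)
$\frac{q}{c{\left(73,103 \right)}} = \frac{147}{- \frac{49}{6}} = 147 \left(- \frac{6}{49}\right) = -18$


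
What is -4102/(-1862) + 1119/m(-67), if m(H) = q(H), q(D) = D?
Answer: -129196/8911 ≈ -14.498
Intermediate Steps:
m(H) = H
-4102/(-1862) + 1119/m(-67) = -4102/(-1862) + 1119/(-67) = -4102*(-1/1862) + 1119*(-1/67) = 293/133 - 1119/67 = -129196/8911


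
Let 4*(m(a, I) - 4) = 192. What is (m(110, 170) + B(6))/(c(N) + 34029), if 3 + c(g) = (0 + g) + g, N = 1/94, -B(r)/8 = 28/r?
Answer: 2068/4797669 ≈ 0.00043104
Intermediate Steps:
m(a, I) = 52 (m(a, I) = 4 + (¼)*192 = 4 + 48 = 52)
B(r) = -224/r
N = 1/94 ≈ 0.010638
c(g) = -3 + 2*g (c(g) = -3 + ((0 + g) + g) = -3 + (g + g) = -3 + 2*g)
(m(110, 170) + B(6))/(c(N) + 34029) = (52 - 224/6)/((-3 + 2*(1/94)) + 34029) = (52 - 224*⅙)/((-3 + 1/47) + 34029) = (52 - 112/3)/(-140/47 + 34029) = 44/(3*(1599223/47)) = (44/3)*(47/1599223) = 2068/4797669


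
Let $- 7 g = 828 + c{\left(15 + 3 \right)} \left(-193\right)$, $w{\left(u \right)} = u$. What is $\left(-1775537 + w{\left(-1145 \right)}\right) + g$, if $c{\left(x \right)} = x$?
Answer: $-1776304$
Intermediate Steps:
$g = 378$ ($g = - \frac{828 + \left(15 + 3\right) \left(-193\right)}{7} = - \frac{828 + 18 \left(-193\right)}{7} = - \frac{828 - 3474}{7} = \left(- \frac{1}{7}\right) \left(-2646\right) = 378$)
$\left(-1775537 + w{\left(-1145 \right)}\right) + g = \left(-1775537 - 1145\right) + 378 = -1776682 + 378 = -1776304$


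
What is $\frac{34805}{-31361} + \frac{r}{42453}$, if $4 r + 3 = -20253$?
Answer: $- \frac{545462923}{443789511} \approx -1.2291$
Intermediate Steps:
$r = -5064$ ($r = - \frac{3}{4} + \frac{1}{4} \left(-20253\right) = - \frac{3}{4} - \frac{20253}{4} = -5064$)
$\frac{34805}{-31361} + \frac{r}{42453} = \frac{34805}{-31361} - \frac{5064}{42453} = 34805 \left(- \frac{1}{31361}\right) - \frac{1688}{14151} = - \frac{34805}{31361} - \frac{1688}{14151} = - \frac{545462923}{443789511}$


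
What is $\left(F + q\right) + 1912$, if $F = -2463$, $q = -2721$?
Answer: $-3272$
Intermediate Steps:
$\left(F + q\right) + 1912 = \left(-2463 - 2721\right) + 1912 = -5184 + 1912 = -3272$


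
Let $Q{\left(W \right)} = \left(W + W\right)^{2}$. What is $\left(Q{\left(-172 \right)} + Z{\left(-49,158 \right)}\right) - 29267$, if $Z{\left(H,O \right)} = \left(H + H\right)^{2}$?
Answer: $98673$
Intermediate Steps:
$Z{\left(H,O \right)} = 4 H^{2}$ ($Z{\left(H,O \right)} = \left(2 H\right)^{2} = 4 H^{2}$)
$Q{\left(W \right)} = 4 W^{2}$ ($Q{\left(W \right)} = \left(2 W\right)^{2} = 4 W^{2}$)
$\left(Q{\left(-172 \right)} + Z{\left(-49,158 \right)}\right) - 29267 = \left(4 \left(-172\right)^{2} + 4 \left(-49\right)^{2}\right) - 29267 = \left(4 \cdot 29584 + 4 \cdot 2401\right) - 29267 = \left(118336 + 9604\right) - 29267 = 127940 - 29267 = 98673$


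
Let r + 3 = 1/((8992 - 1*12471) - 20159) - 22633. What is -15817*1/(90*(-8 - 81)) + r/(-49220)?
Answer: 98645186947/40518841320 ≈ 2.4346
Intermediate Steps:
r = -535069769/23638 (r = -3 + (1/((8992 - 1*12471) - 20159) - 22633) = -3 + (1/((8992 - 12471) - 20159) - 22633) = -3 + (1/(-3479 - 20159) - 22633) = -3 + (1/(-23638) - 22633) = -3 + (-1/23638 - 22633) = -3 - 534998855/23638 = -535069769/23638 ≈ -22636.)
-15817*1/(90*(-8 - 81)) + r/(-49220) = -15817*1/(90*(-8 - 81)) - 535069769/23638/(-49220) = -15817/(90*(-89)) - 535069769/23638*(-1/49220) = -15817/(-8010) + 23263903/50585320 = -15817*(-1/8010) + 23263903/50585320 = 15817/8010 + 23263903/50585320 = 98645186947/40518841320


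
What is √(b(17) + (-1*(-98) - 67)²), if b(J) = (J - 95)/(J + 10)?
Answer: √8623/3 ≈ 30.953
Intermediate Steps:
b(J) = (-95 + J)/(10 + J)
√(b(17) + (-1*(-98) - 67)²) = √((-95 + 17)/(10 + 17) + (-1*(-98) - 67)²) = √(-78/27 + (98 - 67)²) = √((1/27)*(-78) + 31²) = √(-26/9 + 961) = √(8623/9) = √8623/3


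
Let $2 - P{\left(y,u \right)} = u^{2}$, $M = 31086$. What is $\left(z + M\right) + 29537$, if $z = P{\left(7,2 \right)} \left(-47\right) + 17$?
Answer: $60734$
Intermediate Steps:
$P{\left(y,u \right)} = 2 - u^{2}$
$z = 111$ ($z = \left(2 - 2^{2}\right) \left(-47\right) + 17 = \left(2 - 4\right) \left(-47\right) + 17 = \left(-2\right) \left(-47\right) + 17 = 94 + 17 = 111$)
$\left(z + M\right) + 29537 = \left(111 + 31086\right) + 29537 = 31197 + 29537 = 60734$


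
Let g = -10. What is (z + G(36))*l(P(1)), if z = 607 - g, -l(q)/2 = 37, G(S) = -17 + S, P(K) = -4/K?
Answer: -47064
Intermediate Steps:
l(q) = -74 (l(q) = -2*37 = -74)
z = 617 (z = 607 - 1*(-10) = 607 + 10 = 617)
(z + G(36))*l(P(1)) = (617 + (-17 + 36))*(-74) = (617 + 19)*(-74) = 636*(-74) = -47064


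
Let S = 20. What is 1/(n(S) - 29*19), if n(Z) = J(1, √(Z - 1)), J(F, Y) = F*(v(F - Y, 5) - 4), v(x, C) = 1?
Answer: -1/554 ≈ -0.0018051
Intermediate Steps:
J(F, Y) = -3*F (J(F, Y) = F*(1 - 4) = F*(-3) = -3*F)
n(Z) = -3 (n(Z) = -3*1 = -3)
1/(n(S) - 29*19) = 1/(-3 - 29*19) = 1/(-3 - 551) = 1/(-554) = -1/554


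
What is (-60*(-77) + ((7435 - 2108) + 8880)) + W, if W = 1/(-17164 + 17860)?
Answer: 13103593/696 ≈ 18827.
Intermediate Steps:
W = 1/696 ≈ 0.0014368
(-60*(-77) + ((7435 - 2108) + 8880)) + W = (-60*(-77) + ((7435 - 2108) + 8880)) + 1/696 = (4620 + (5327 + 8880)) + 1/696 = (4620 + 14207) + 1/696 = 18827 + 1/696 = 13103593/696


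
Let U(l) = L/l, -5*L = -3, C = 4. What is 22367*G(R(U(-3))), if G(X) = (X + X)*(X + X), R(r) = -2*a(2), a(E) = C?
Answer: 5725952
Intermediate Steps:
L = 3/5 (L = -1/5*(-3) = 3/5 ≈ 0.60000)
a(E) = 4
U(l) = 3/(5*l)
R(r) = -8 (R(r) = -2*4 = -8)
G(X) = 4*X**2 (G(X) = (2*X)*(2*X) = 4*X**2)
22367*G(R(U(-3))) = 22367*(4*(-8)**2) = 22367*(4*64) = 22367*256 = 5725952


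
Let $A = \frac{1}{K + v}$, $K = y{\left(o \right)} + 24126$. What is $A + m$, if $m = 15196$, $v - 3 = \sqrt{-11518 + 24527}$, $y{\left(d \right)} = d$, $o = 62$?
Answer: $\frac{8892569632703}{585191472} - \frac{\sqrt{13009}}{585191472} \approx 15196.0$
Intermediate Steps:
$v = 3 + \sqrt{13009}$ ($v = 3 + \sqrt{-11518 + 24527} = 3 + \sqrt{13009} \approx 117.06$)
$K = 24188$ ($K = 62 + 24126 = 24188$)
$A = \frac{1}{24191 + \sqrt{13009}}$ ($A = \frac{1}{24188 + \left(3 + \sqrt{13009}\right)} = \frac{1}{24191 + \sqrt{13009}} \approx 4.1144 \cdot 10^{-5}$)
$A + m = \left(\frac{24191}{585191472} - \frac{\sqrt{13009}}{585191472}\right) + 15196 = \frac{8892569632703}{585191472} - \frac{\sqrt{13009}}{585191472}$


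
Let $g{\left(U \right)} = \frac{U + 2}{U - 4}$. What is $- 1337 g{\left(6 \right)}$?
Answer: $-5348$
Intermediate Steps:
$g{\left(U \right)} = \frac{2 + U}{-4 + U}$
$- 1337 g{\left(6 \right)} = - 1337 \frac{2 + 6}{-4 + 6} = - 1337 \cdot \frac{1}{2} \cdot 8 = \left(-1337\right) 4 = -5348$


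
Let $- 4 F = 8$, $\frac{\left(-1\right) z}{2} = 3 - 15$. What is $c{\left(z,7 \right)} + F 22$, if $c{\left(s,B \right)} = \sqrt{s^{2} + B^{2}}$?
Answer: $-19$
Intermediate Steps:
$z = 24$ ($z = - 2 \left(3 - 15\right) = \left(-2\right) \left(-12\right) = 24$)
$F = -2$ ($F = \left(- \frac{1}{4}\right) 8 = -2$)
$c{\left(s,B \right)} = \sqrt{B^{2} + s^{2}}$
$c{\left(z,7 \right)} + F 22 = \sqrt{7^{2} + 24^{2}} - 44 = \sqrt{49 + 576} - 44 = \sqrt{625} - 44 = 25 - 44 = -19$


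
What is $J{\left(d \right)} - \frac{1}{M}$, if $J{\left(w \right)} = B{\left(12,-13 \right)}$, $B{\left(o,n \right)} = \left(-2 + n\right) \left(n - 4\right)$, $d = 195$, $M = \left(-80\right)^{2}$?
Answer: $\frac{1631999}{6400} \approx 255.0$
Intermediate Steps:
$M = 6400$
$B{\left(o,n \right)} = \left(-4 + n\right) \left(-2 + n\right)$ ($B{\left(o,n \right)} = \left(-2 + n\right) \left(-4 + n\right) = \left(-4 + n\right) \left(-2 + n\right)$)
$J{\left(w \right)} = 255$ ($J{\left(w \right)} = 8 + \left(-13\right)^{2} - -78 = 8 + 169 + 78 = 255$)
$J{\left(d \right)} - \frac{1}{M} = 255 - \frac{1}{6400} = \frac{1631999}{6400}$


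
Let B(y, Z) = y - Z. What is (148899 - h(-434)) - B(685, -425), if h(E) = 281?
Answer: 147508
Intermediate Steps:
(148899 - h(-434)) - B(685, -425) = (148899 - 1*281) - (685 - 1*(-425)) = (148899 - 281) - (685 + 425) = 148618 - 1*1110 = 148618 - 1110 = 147508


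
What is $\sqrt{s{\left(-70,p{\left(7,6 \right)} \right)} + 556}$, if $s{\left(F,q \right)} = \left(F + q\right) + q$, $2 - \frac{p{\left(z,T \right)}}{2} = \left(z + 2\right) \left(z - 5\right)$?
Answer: $\sqrt{422} \approx 20.543$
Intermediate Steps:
$p{\left(z,T \right)} = 4 - 2 \left(-5 + z\right) \left(2 + z\right)$ ($p{\left(z,T \right)} = 4 - 2 \left(z + 2\right) \left(z - 5\right) = 4 - 2 \left(2 + z\right) \left(-5 + z\right) = 4 - 2 \left(-5 + z\right) \left(2 + z\right)$)
$s{\left(F,q \right)} = F + 2 q$
$\sqrt{s{\left(-70,p{\left(7,6 \right)} \right)} + 556} = \sqrt{\left(-70 + 2 \left(24 - 2 \cdot 7^{2} + 6 \cdot 7\right)\right) + 556} = \sqrt{\left(-70 + 2 \left(24 - 98 + 42\right)\right) + 556} = \sqrt{\left(-70 + 2 \left(-32\right)\right) + 556} = \sqrt{\left(-70 - 64\right) + 556} = \sqrt{-134 + 556} = \sqrt{422}$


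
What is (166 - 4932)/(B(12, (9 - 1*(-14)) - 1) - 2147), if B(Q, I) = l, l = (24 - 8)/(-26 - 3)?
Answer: 138214/62279 ≈ 2.2193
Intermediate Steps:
l = -16/29 (l = 16/(-29) = 16*(-1/29) = -16/29 ≈ -0.55172)
B(Q, I) = -16/29
(166 - 4932)/(B(12, (9 - 1*(-14)) - 1) - 2147) = (166 - 4932)/(-16/29 - 2147) = -4766/(-62279/29) = -4766*(-29/62279) = 138214/62279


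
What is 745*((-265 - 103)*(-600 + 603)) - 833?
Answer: -823313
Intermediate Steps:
745*((-265 - 103)*(-600 + 603)) - 833 = 745*(-368*3) - 833 = 745*(-1104) - 833 = -822480 - 833 = -823313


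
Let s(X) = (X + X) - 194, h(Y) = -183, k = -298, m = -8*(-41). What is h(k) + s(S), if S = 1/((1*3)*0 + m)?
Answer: -61827/164 ≈ -376.99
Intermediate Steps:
m = 328
S = 1/328 (S = 1/((1*3)*0 + 328) = 1/(3*0 + 328) = 1/(0 + 328) = 1/328 ≈ 0.0030488)
s(X) = -194 + 2*X (s(X) = 2*X - 194 = -194 + 2*X)
h(k) + s(S) = -183 + (-194 + 2*(1/328)) = -183 + (-194 + 1/164) = -183 - 31815/164 = -61827/164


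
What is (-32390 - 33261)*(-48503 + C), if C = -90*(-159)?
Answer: 2244804643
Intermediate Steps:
C = 14310
(-32390 - 33261)*(-48503 + C) = (-32390 - 33261)*(-48503 + 14310) = -65651*(-34193) = 2244804643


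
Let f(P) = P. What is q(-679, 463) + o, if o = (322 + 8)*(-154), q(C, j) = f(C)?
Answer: -51499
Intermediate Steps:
q(C, j) = C
o = -50820 (o = 330*(-154) = -50820)
q(-679, 463) + o = -679 - 50820 = -51499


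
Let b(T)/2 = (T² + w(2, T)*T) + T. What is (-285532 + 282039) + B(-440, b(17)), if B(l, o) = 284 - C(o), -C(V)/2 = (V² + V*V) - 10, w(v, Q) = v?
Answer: 1846371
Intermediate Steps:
b(T) = 2*T² + 6*T (b(T) = 2*((T² + 2*T) + T) = 2*(T² + 3*T) = 2*T² + 6*T)
C(V) = 20 - 4*V² (C(V) = -2*((V² + V*V) - 10) = -2*((V² + V²) - 10) = -2*(2*V² - 10) = -2*(-10 + 2*V²) = 20 - 4*V²)
B(l, o) = 264 + 4*o² (B(l, o) = 284 - (20 - 4*o²) = 284 + (-20 + 4*o²) = 264 + 4*o²)
(-285532 + 282039) + B(-440, b(17)) = (-285532 + 282039) + (264 + 4*(2*17*(3 + 17))²) = -3493 + (264 + 4*(2*17*20)²) = -3493 + (264 + 4*680²) = -3493 + (264 + 4*462400) = -3493 + (264 + 1849600) = -3493 + 1849864 = 1846371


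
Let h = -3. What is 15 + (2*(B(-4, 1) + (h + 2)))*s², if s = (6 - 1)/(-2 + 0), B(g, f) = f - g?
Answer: 65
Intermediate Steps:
s = -5/2 (s = 5/(-2) = 5*(-½) = -5/2 ≈ -2.5000)
15 + (2*(B(-4, 1) + (h + 2)))*s² = 15 + (2*((1 - 1*(-4)) + (-3 + 2)))*(-5/2)² = 15 + (2*((1 + 4) - 1))*(25/4) = 15 + (2*(5 - 1))*(25/4) = 15 + (2*4)*(25/4) = 15 + 8*(25/4) = 15 + 50 = 65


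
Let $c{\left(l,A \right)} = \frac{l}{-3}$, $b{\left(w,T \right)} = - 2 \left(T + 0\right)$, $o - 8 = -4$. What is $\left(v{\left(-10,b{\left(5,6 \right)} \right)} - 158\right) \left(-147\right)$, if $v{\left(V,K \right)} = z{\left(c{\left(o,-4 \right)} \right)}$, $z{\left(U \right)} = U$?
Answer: $23422$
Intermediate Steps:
$o = 4$ ($o = 8 - 4 = 4$)
$b{\left(w,T \right)} = - 2 T$
$c{\left(l,A \right)} = - \frac{l}{3}$ ($c{\left(l,A \right)} = l \left(- \frac{1}{3}\right) = - \frac{l}{3}$)
$v{\left(V,K \right)} = - \frac{4}{3}$ ($v{\left(V,K \right)} = \left(- \frac{1}{3}\right) 4 = - \frac{4}{3}$)
$\left(v{\left(-10,b{\left(5,6 \right)} \right)} - 158\right) \left(-147\right) = \left(- \frac{4}{3} - 158\right) \left(-147\right) = \left(- \frac{478}{3}\right) \left(-147\right) = 23422$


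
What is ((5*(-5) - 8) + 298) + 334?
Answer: 599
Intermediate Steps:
((5*(-5) - 8) + 298) + 334 = ((-25 - 8) + 298) + 334 = (-33 + 298) + 334 = 265 + 334 = 599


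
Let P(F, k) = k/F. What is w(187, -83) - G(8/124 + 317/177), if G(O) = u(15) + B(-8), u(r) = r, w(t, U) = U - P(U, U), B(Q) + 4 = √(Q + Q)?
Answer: -95 - 4*I ≈ -95.0 - 4.0*I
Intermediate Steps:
B(Q) = -4 + √2*√Q (B(Q) = -4 + √(Q + Q) = -4 + √(2*Q) = -4 + √2*√Q)
w(t, U) = -1 + U (w(t, U) = U - U/U = U - 1*1 = U - 1 = -1 + U)
G(O) = 11 + 4*I (G(O) = 15 + (-4 + √2*√(-8)) = 15 + (-4 + √2*(2*I*√2)) = 15 + (-4 + 4*I) = 11 + 4*I)
w(187, -83) - G(8/124 + 317/177) = (-1 - 83) - (11 + 4*I) = -84 + (-11 - 4*I) = -95 - 4*I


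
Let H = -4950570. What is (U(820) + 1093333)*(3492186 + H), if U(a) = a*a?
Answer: -2575116755472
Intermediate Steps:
U(a) = a²
(U(820) + 1093333)*(3492186 + H) = (820² + 1093333)*(3492186 - 4950570) = (672400 + 1093333)*(-1458384) = 1765733*(-1458384) = -2575116755472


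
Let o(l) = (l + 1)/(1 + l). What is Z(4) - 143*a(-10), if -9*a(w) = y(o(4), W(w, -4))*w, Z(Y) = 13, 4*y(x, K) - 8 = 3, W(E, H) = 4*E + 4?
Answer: -7631/18 ≈ -423.94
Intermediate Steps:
o(l) = 1 (o(l) = (1 + l)/(1 + l) = 1)
W(E, H) = 4 + 4*E
y(x, K) = 11/4 (y(x, K) = 2 + (¼)*3 = 2 + ¾ = 11/4)
a(w) = -11*w/36
Z(4) - 143*a(-10) = 13 - (-1573)*(-10)/36 = 13 - 143*55/18 = 13 - 7865/18 = -7631/18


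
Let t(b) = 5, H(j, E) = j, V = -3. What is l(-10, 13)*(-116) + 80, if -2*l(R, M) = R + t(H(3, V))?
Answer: -210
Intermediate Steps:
l(R, M) = -5/2 - R/2 (l(R, M) = -(R + 5)/2 = -(5 + R)/2 = -5/2 - R/2)
l(-10, 13)*(-116) + 80 = (-5/2 - ½*(-10))*(-116) + 80 = (-5/2 + 5)*(-116) + 80 = (5/2)*(-116) + 80 = -290 + 80 = -210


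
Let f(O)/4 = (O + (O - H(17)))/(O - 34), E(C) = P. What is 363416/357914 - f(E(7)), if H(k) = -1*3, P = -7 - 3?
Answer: -1043481/1968527 ≈ -0.53008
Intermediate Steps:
P = -10
H(k) = -3
E(C) = -10
f(O) = 4*(3 + 2*O)/(-34 + O) (f(O) = 4*((O + (O - 1*(-3)))/(O - 34)) = 4*((O + (O + 3))/(-34 + O)) = 4*((O + (3 + O))/(-34 + O)) = 4*((3 + 2*O)/(-34 + O)) = 4*(3 + 2*O)/(-34 + O))
363416/357914 - f(E(7)) = 363416/357914 - 4*(3 + 2*(-10))/(-34 - 10) = 363416*(1/357914) - 4*(3 - 20)/(-44) = 181708/178957 - 4*(-1)*(-17)/44 = 181708/178957 - 1*17/11 = 181708/178957 - 17/11 = -1043481/1968527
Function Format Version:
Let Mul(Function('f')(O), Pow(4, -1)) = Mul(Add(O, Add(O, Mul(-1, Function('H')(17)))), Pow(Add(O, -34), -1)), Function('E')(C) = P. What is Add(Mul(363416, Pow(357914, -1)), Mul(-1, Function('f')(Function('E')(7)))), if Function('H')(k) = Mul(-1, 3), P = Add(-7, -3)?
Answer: Rational(-1043481, 1968527) ≈ -0.53008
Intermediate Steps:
P = -10
Function('H')(k) = -3
Function('E')(C) = -10
Function('f')(O) = Mul(4, Pow(Add(-34, O), -1), Add(3, Mul(2, O))) (Function('f')(O) = Mul(4, Mul(Add(O, Add(O, Mul(-1, -3))), Pow(Add(O, -34), -1))) = Mul(4, Mul(Add(O, Add(O, 3)), Pow(Add(-34, O), -1))) = Mul(4, Mul(Add(O, Add(3, O)), Pow(Add(-34, O), -1))) = Mul(4, Mul(Add(3, Mul(2, O)), Pow(Add(-34, O), -1))) = Mul(4, Mul(Pow(Add(-34, O), -1), Add(3, Mul(2, O)))) = Mul(4, Pow(Add(-34, O), -1), Add(3, Mul(2, O))))
Add(Mul(363416, Pow(357914, -1)), Mul(-1, Function('f')(Function('E')(7)))) = Add(Mul(363416, Pow(357914, -1)), Mul(-1, Mul(4, Pow(Add(-34, -10), -1), Add(3, Mul(2, -10))))) = Add(Mul(363416, Rational(1, 357914)), Mul(-1, Mul(4, Pow(-44, -1), Add(3, -20)))) = Add(Rational(181708, 178957), Mul(-1, Mul(4, Rational(-1, 44), -17))) = Add(Rational(181708, 178957), Mul(-1, Rational(17, 11))) = Add(Rational(181708, 178957), Rational(-17, 11)) = Rational(-1043481, 1968527)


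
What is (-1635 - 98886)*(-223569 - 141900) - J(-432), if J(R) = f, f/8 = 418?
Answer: 36737306005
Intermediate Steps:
f = 3344 (f = 8*418 = 3344)
J(R) = 3344
(-1635 - 98886)*(-223569 - 141900) - J(-432) = (-1635 - 98886)*(-223569 - 141900) - 1*3344 = -100521*(-365469) - 3344 = 36737309349 - 3344 = 36737306005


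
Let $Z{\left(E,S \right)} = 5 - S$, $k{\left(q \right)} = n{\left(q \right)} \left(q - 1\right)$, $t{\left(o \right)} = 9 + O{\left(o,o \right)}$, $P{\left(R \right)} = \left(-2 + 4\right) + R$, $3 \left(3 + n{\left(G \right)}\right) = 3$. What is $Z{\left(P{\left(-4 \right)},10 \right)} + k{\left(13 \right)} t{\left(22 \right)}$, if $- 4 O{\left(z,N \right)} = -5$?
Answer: $-251$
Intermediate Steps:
$n{\left(G \right)} = -2$ ($n{\left(G \right)} = -3 + \frac{1}{3} \cdot 3 = -3 + 1 = -2$)
$P{\left(R \right)} = 2 + R$
$O{\left(z,N \right)} = \frac{5}{4}$ ($O{\left(z,N \right)} = \left(- \frac{1}{4}\right) \left(-5\right) = \frac{5}{4}$)
$t{\left(o \right)} = \frac{41}{4}$ ($t{\left(o \right)} = 9 + \frac{5}{4} = \frac{41}{4}$)
$k{\left(q \right)} = 2 - 2 q$ ($k{\left(q \right)} = - 2 \left(q - 1\right) = - 2 \left(-1 + q\right) = 2 - 2 q$)
$Z{\left(P{\left(-4 \right)},10 \right)} + k{\left(13 \right)} t{\left(22 \right)} = \left(5 - 10\right) + \left(2 - 26\right) \frac{41}{4} = -5 - 246 = -251$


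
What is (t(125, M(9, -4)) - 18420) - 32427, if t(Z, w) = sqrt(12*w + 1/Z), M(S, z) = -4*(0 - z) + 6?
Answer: -50847 + I*sqrt(74995)/25 ≈ -50847.0 + 10.954*I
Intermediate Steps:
M(S, z) = 6 + 4*z (M(S, z) = -(-4)*z + 6 = 4*z + 6 = 6 + 4*z)
t(Z, w) = sqrt(1/Z + 12*w)
(t(125, M(9, -4)) - 18420) - 32427 = (sqrt(1/125 + 12*(6 + 4*(-4))) - 18420) - 32427 = (sqrt(1/125 + 12*(6 - 16)) - 18420) - 32427 = (sqrt(1/125 + 12*(-10)) - 18420) - 32427 = (sqrt(1/125 - 120) - 18420) - 32427 = (sqrt(-14999/125) - 18420) - 32427 = (I*sqrt(74995)/25 - 18420) - 32427 = (-18420 + I*sqrt(74995)/25) - 32427 = -50847 + I*sqrt(74995)/25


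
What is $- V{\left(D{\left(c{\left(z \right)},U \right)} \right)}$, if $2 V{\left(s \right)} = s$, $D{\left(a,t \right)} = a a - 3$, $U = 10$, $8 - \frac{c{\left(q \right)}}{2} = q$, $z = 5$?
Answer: $- \frac{33}{2} \approx -16.5$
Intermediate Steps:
$c{\left(q \right)} = 16 - 2 q$
$D{\left(a,t \right)} = -3 + a^{2}$ ($D{\left(a,t \right)} = a^{2} - 3 = -3 + a^{2}$)
$V{\left(s \right)} = \frac{s}{2}$
$- V{\left(D{\left(c{\left(z \right)},U \right)} \right)} = - \frac{-3 + \left(16 - 10\right)^{2}}{2} = - \frac{-3 + 6^{2}}{2} = - \frac{-3 + 36}{2} = - \frac{33}{2}$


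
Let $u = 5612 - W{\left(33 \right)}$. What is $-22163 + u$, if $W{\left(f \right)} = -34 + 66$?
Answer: $-16583$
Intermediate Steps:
$W{\left(f \right)} = 32$
$u = 5580$ ($u = 5612 - 32 = 5580$)
$-22163 + u = -22163 + 5580 = -16583$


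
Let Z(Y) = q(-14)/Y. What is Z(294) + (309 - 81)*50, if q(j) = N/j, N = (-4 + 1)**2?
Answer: 15640797/1372 ≈ 11400.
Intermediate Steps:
N = 9 (N = (-3)**2 = 9)
q(j) = 9/j
Z(Y) = -9/(14*Y) (Z(Y) = (9/(-14))/Y = (9*(-1/14))/Y = -9/(14*Y))
Z(294) + (309 - 81)*50 = -9/14/294 + (309 - 81)*50 = -9/14*1/294 + 228*50 = -3/1372 + 11400 = 15640797/1372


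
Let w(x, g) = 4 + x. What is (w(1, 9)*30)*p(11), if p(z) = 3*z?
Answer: 4950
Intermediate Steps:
(w(1, 9)*30)*p(11) = ((4 + 1)*30)*(3*11) = (5*30)*33 = 150*33 = 4950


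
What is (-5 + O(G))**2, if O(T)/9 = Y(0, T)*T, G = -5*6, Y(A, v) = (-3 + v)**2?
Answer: 86456581225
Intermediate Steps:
G = -30
O(T) = 9*T*(-3 + T)**2 (O(T) = 9*((-3 + T)**2*T) = 9*(T*(-3 + T)**2) = 9*T*(-3 + T)**2)
(-5 + O(G))**2 = (-5 + 9*(-30)*(-3 - 30)**2)**2 = (-5 + 9*(-30)*(-33)**2)**2 = (-5 + 9*(-30)*1089)**2 = (-5 - 294030)**2 = (-294035)**2 = 86456581225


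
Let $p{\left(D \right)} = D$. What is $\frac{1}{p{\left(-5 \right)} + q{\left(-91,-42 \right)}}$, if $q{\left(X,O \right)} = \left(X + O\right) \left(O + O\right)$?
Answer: $\frac{1}{11167} \approx 8.955 \cdot 10^{-5}$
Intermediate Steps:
$q{\left(X,O \right)} = 2 O \left(O + X\right)$ ($q{\left(X,O \right)} = \left(O + X\right) 2 O = 2 O \left(O + X\right)$)
$\frac{1}{p{\left(-5 \right)} + q{\left(-91,-42 \right)}} = \frac{1}{-5 + 2 \left(-42\right) \left(-42 - 91\right)} = \frac{1}{-5 + 2 \left(-42\right) \left(-133\right)} = \frac{1}{-5 + 11172} = \frac{1}{11167}$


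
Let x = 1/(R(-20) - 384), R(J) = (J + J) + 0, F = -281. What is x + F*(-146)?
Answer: 17395023/424 ≈ 41026.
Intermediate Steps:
R(J) = 2*J (R(J) = 2*J + 0 = 2*J)
x = -1/424 (x = 1/(2*(-20) - 384) = 1/(-40 - 384) = 1/(-424) = -1/424 ≈ -0.0023585)
x + F*(-146) = -1/424 - 281*(-146) = -1/424 + 41026 = 17395023/424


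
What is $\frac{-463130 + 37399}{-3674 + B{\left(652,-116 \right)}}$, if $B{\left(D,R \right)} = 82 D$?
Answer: $- \frac{425731}{49790} \approx -8.5505$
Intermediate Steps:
$\frac{-463130 + 37399}{-3674 + B{\left(652,-116 \right)}} = \frac{-463130 + 37399}{-3674 + 82 \cdot 652} = - \frac{425731}{-3674 + 53464} = - \frac{425731}{49790}$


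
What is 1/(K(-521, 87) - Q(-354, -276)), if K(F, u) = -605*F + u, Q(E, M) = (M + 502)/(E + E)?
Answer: 354/111613481 ≈ 3.1717e-6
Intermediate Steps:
Q(E, M) = (502 + M)/(2*E) (Q(E, M) = (502 + M)/((2*E)) = (502 + M)*(1/(2*E)) = (502 + M)/(2*E))
K(F, u) = u - 605*F
1/(K(-521, 87) - Q(-354, -276)) = 1/((87 - 605*(-521)) - (502 - 276)/(2*(-354))) = 1/((87 + 315205) - (-1)*226/(2*354)) = 1/(315292 - 1*(-113/354)) = 1/(315292 + 113/354) = 1/(111613481/354) = 354/111613481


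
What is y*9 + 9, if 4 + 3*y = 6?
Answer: 15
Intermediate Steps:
y = ⅔ (y = -4/3 + (⅓)*6 = -4/3 + 2 = ⅔ ≈ 0.66667)
y*9 + 9 = (⅔)*9 + 9 = 6 + 9 = 15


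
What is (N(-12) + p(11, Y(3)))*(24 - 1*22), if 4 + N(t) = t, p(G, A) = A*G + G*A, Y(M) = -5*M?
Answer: -692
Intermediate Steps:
p(G, A) = 2*A*G (p(G, A) = A*G + A*G = 2*A*G)
N(t) = -4 + t
(N(-12) + p(11, Y(3)))*(24 - 1*22) = ((-4 - 12) + 2*(-5*3)*11)*(24 - 1*22) = (-16 + 2*(-15)*11)*(24 - 22) = (-16 - 330)*2 = -346*2 = -692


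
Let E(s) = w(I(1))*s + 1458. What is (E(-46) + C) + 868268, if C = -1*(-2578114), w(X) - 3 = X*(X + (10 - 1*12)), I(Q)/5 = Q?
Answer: 3447012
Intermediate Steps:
I(Q) = 5*Q
w(X) = 3 + X*(-2 + X) (w(X) = 3 + X*(X + (10 - 1*12)) = 3 + X*(X + (10 - 12)) = 3 + X*(X - 2) = 3 + X*(-2 + X))
C = 2578114
E(s) = 1458 + 18*s (E(s) = (3 + (5*1)**2 - 10)*s + 1458 = (3 + 5**2 - 2*5)*s + 1458 = (3 + 25 - 10)*s + 1458 = 18*s + 1458 = 1458 + 18*s)
(E(-46) + C) + 868268 = ((1458 + 18*(-46)) + 2578114) + 868268 = ((1458 - 828) + 2578114) + 868268 = (630 + 2578114) + 868268 = 2578744 + 868268 = 3447012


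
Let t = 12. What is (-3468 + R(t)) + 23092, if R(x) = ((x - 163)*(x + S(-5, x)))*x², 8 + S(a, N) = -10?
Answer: 150088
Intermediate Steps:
S(a, N) = -18 (S(a, N) = -8 - 10 = -18)
R(x) = x²*(-163 + x)*(-18 + x) (R(x) = ((x - 163)*(x - 18))*x² = ((-163 + x)*(-18 + x))*x² = x²*(-163 + x)*(-18 + x))
(-3468 + R(t)) + 23092 = (-3468 + 12²*(2934 + 12² - 181*12)) + 23092 = (-3468 + 144*(2934 + 144 - 2172)) + 23092 = (-3468 + 144*906) + 23092 = (-3468 + 130464) + 23092 = 126996 + 23092 = 150088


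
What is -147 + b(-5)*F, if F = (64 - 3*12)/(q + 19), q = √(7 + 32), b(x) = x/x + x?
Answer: -3533/23 + 8*√39/23 ≈ -151.44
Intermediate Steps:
b(x) = 1 + x
q = √39 ≈ 6.2450
F = 28/(19 + √39) (F = (64 - 3*12)/(√39 + 19) = (64 - 36)/(19 + √39) = 28/(19 + √39) ≈ 1.1091)
-147 + b(-5)*F = -147 + (1 - 5)*(38/23 - 2*√39/23) = -147 - 4*(38/23 - 2*√39/23) = -147 + (-152/23 + 8*√39/23) = -3533/23 + 8*√39/23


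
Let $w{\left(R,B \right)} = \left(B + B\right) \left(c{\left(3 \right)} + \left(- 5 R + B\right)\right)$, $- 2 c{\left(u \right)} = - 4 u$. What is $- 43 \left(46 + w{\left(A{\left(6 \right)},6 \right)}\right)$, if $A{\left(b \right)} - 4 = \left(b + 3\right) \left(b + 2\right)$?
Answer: $187910$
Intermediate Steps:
$A{\left(b \right)} = 4 + \left(2 + b\right) \left(3 + b\right)$ ($A{\left(b \right)} = 4 + \left(b + 3\right) \left(b + 2\right) = 4 + \left(3 + b\right) \left(2 + b\right) = 4 + \left(2 + b\right) \left(3 + b\right)$)
$c{\left(u \right)} = 2 u$ ($c{\left(u \right)} = - \frac{\left(-4\right) u}{2} = 2 u$)
$w{\left(R,B \right)} = 2 B \left(6 + B - 5 R\right)$ ($w{\left(R,B \right)} = \left(B + B\right) \left(2 \cdot 3 + \left(- 5 R + B\right)\right) = 2 B \left(6 + \left(B - 5 R\right)\right) = 2 B \left(6 + B - 5 R\right)$)
$- 43 \left(46 + w{\left(A{\left(6 \right)},6 \right)}\right) = - 43 \left(46 + 2 \cdot 6 \left(6 + 6 - 5 \left(10 + 6^{2} + 5 \cdot 6\right)\right)\right) = - 43 \left(46 + 2 \cdot 6 \left(6 + 6 - 5 \left(10 + 36 + 30\right)\right)\right) = - 43 \left(46 + 2 \cdot 6 \left(6 + 6 - 380\right)\right) = - 43 \left(46 + 2 \cdot 6 \left(-368\right)\right) = - 43 \left(46 - 4416\right) = \left(-43\right) \left(-4370\right) = 187910$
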